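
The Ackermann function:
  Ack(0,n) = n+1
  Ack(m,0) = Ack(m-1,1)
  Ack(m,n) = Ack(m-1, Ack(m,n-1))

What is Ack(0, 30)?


Ack(0, 30) = 31
Result: Ack(0, 30) = 31

31


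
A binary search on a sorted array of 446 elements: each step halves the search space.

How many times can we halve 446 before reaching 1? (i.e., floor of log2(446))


446 / 2 = 223
223 / 2 = 111
111 / 2 = 55
55 / 2 = 27
27 / 2 = 13
13 / 2 = 6
6 / 2 = 3
3 / 2 = 1
Reached 1 after 8 halvings

8


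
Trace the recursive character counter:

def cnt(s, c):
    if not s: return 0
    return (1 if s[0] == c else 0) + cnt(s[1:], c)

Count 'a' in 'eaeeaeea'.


s[0]='e' != 'a' -> 0
s[0]='a' == 'a' -> 1
s[0]='e' != 'a' -> 0
s[0]='e' != 'a' -> 0
s[0]='a' == 'a' -> 1
s[0]='e' != 'a' -> 0
s[0]='e' != 'a' -> 0
s[0]='a' == 'a' -> 1
Sum: 0 + 1 + 0 + 0 + 1 + 0 + 0 + 1 = 3

3


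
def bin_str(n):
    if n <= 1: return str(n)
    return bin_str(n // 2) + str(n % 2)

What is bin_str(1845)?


bin_str(1845) = bin_str(922) + '1'
bin_str(922) = bin_str(461) + '0'
bin_str(461) = bin_str(230) + '1'
bin_str(230) = bin_str(115) + '0'
bin_str(115) = bin_str(57) + '1'
bin_str(57) = bin_str(28) + '1'
bin_str(28) = bin_str(14) + '0'
bin_str(14) = bin_str(7) + '0'
bin_str(7) = bin_str(3) + '1'
bin_str(3) = bin_str(1) + '1'
bin_str(1) = '1'  (base case)
Concatenating: '1' + '1' + '1' + '0' + '0' + '1' + '1' + '0' + '1' + '0' + '1' = '11100110101'

11100110101


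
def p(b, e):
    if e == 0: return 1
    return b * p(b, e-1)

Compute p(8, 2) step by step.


p(8, 2)
= 8 * p(8, 1)
= 8 * 8 * p(8, 0)
= 8 * 8 * 1
= 64

64


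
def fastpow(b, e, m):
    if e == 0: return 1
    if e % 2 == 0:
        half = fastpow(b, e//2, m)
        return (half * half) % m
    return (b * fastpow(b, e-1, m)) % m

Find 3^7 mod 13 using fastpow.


fastpow(3, 7, 13): e is odd, compute fastpow(3, 6, 13)
  fastpow(3, 6, 13): e is even, compute fastpow(3, 3, 13)
    fastpow(3, 3, 13): e is odd, compute fastpow(3, 2, 13)
      fastpow(3, 2, 13): e is even, compute fastpow(3, 1, 13)
        fastpow(3, 1, 13): e is odd, compute fastpow(3, 0, 13)
          fastpow(3, 0, 13) = 1
        (3 * 1) % 13 = 3
      half=3, (3*3) % 13 = 9
    (3 * 9) % 13 = 1
  half=1, (1*1) % 13 = 1
(3 * 1) % 13 = 3

3


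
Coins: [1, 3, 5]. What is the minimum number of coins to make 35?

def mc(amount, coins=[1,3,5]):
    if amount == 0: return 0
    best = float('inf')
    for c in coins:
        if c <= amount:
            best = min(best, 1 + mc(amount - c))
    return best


Building up with DP:
mc(0) = 0
mc(1) = min(1+mc(0)=1+0=1) = 1
mc(2) = min(1+mc(1)=1+1=2) = 2
mc(3) = min(1+mc(2)=1+2=3, 1+mc(0)=1+0=1) = 1
mc(4) = min(1+mc(3)=1+1=2, 1+mc(1)=1+1=2) = 2
mc(5) = min(1+mc(4)=1+2=3, 1+mc(2)=1+2=3, 1+mc(0)=1+0=1) = 1
mc(6) = min(1+mc(5)=1+1=2, 1+mc(3)=1+1=2, 1+mc(1)=1+1=2) = 2
mc(7) = min(1+mc(6)=1+2=3, 1+mc(4)=1+2=3, 1+mc(2)=1+2=3) = 3
mc(8) = min(1+mc(7)=1+3=4, 1+mc(5)=1+1=2, 1+mc(3)=1+1=2) = 2
mc(9) = min(1+mc(8)=1+2=3, 1+mc(6)=1+2=3, 1+mc(4)=1+2=3) = 3
mc(10) = min(1+mc(9)=1+3=4, 1+mc(7)=1+3=4, 1+mc(5)=1+1=2) = 2
mc(11) = min(1+mc(10)=1+2=3, 1+mc(8)=1+2=3, 1+mc(6)=1+2=3) = 3
mc(12) = min(1+mc(11)=1+3=4, 1+mc(9)=1+3=4, 1+mc(7)=1+3=4) = 4
mc(13) = min(1+mc(12)=1+4=5, 1+mc(10)=1+2=3, 1+mc(8)=1+2=3) = 3
mc(14) = min(1+mc(13)=1+3=4, 1+mc(11)=1+3=4, 1+mc(9)=1+3=4) = 4
mc(15) = min(1+mc(14)=1+4=5, 1+mc(12)=1+4=5, 1+mc(10)=1+2=3) = 3
mc(16) = min(1+mc(15)=1+3=4, 1+mc(13)=1+3=4, 1+mc(11)=1+3=4) = 4
mc(17) = min(1+mc(16)=1+4=5, 1+mc(14)=1+4=5, 1+mc(12)=1+4=5) = 5
mc(18) = min(1+mc(17)=1+5=6, 1+mc(15)=1+3=4, 1+mc(13)=1+3=4) = 4
mc(19) = min(1+mc(18)=1+4=5, 1+mc(16)=1+4=5, 1+mc(14)=1+4=5) = 5
mc(20) = min(1+mc(19)=1+5=6, 1+mc(17)=1+5=6, 1+mc(15)=1+3=4) = 4
mc(21) = min(1+mc(20)=1+4=5, 1+mc(18)=1+4=5, 1+mc(16)=1+4=5) = 5
mc(22) = min(1+mc(21)=1+5=6, 1+mc(19)=1+5=6, 1+mc(17)=1+5=6) = 6
mc(23) = min(1+mc(22)=1+6=7, 1+mc(20)=1+4=5, 1+mc(18)=1+4=5) = 5
mc(24) = min(1+mc(23)=1+5=6, 1+mc(21)=1+5=6, 1+mc(19)=1+5=6) = 6
mc(25) = min(1+mc(24)=1+6=7, 1+mc(22)=1+6=7, 1+mc(20)=1+4=5) = 5
mc(26) = min(1+mc(25)=1+5=6, 1+mc(23)=1+5=6, 1+mc(21)=1+5=6) = 6
mc(27) = min(1+mc(26)=1+6=7, 1+mc(24)=1+6=7, 1+mc(22)=1+6=7) = 7
mc(28) = min(1+mc(27)=1+7=8, 1+mc(25)=1+5=6, 1+mc(23)=1+5=6) = 6
mc(29) = min(1+mc(28)=1+6=7, 1+mc(26)=1+6=7, 1+mc(24)=1+6=7) = 7
mc(30) = min(1+mc(29)=1+7=8, 1+mc(27)=1+7=8, 1+mc(25)=1+5=6) = 6
mc(31) = min(1+mc(30)=1+6=7, 1+mc(28)=1+6=7, 1+mc(26)=1+6=7) = 7
mc(32) = min(1+mc(31)=1+7=8, 1+mc(29)=1+7=8, 1+mc(27)=1+7=8) = 8
mc(33) = min(1+mc(32)=1+8=9, 1+mc(30)=1+6=7, 1+mc(28)=1+6=7) = 7
mc(34) = min(1+mc(33)=1+7=8, 1+mc(31)=1+7=8, 1+mc(29)=1+7=8) = 8
mc(35) = min(1+mc(34)=1+8=9, 1+mc(32)=1+8=9, 1+mc(30)=1+6=7) = 7

7


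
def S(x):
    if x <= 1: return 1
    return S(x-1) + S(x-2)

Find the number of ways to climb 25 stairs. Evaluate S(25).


Building up from base cases:
S(0) = 1
S(1) = 1
S(2) = S(1) + S(0) = 1 + 1 = 2
S(3) = S(2) + S(1) = 2 + 1 = 3
S(4) = S(3) + S(2) = 3 + 2 = 5
S(5) = S(4) + S(3) = 5 + 3 = 8
S(6) = S(5) + S(4) = 8 + 5 = 13
S(7) = S(6) + S(5) = 13 + 8 = 21
S(8) = S(7) + S(6) = 21 + 13 = 34
S(9) = S(8) + S(7) = 34 + 21 = 55
S(10) = S(9) + S(8) = 55 + 34 = 89
S(11) = S(10) + S(9) = 89 + 55 = 144
S(12) = S(11) + S(10) = 144 + 89 = 233
S(13) = S(12) + S(11) = 233 + 144 = 377
S(14) = S(13) + S(12) = 377 + 233 = 610
S(15) = S(14) + S(13) = 610 + 377 = 987
S(16) = S(15) + S(14) = 987 + 610 = 1597
S(17) = S(16) + S(15) = 1597 + 987 = 2584
S(18) = S(17) + S(16) = 2584 + 1597 = 4181
S(19) = S(18) + S(17) = 4181 + 2584 = 6765
S(20) = S(19) + S(18) = 6765 + 4181 = 10946
S(21) = S(20) + S(19) = 10946 + 6765 = 17711
S(22) = S(21) + S(20) = 17711 + 10946 = 28657
S(23) = S(22) + S(21) = 28657 + 17711 = 46368
S(24) = S(23) + S(22) = 46368 + 28657 = 75025
S(25) = S(24) + S(23) = 75025 + 46368 = 121393

121393


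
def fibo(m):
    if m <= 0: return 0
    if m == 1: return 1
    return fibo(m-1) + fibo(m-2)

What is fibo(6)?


Computing fibo(6) bottom-up:
fibo(0) = 0
fibo(1) = 1
fibo(2) = fibo(1) + fibo(0) = 1 + 0 = 1
fibo(3) = fibo(2) + fibo(1) = 1 + 1 = 2
fibo(4) = fibo(3) + fibo(2) = 2 + 1 = 3
fibo(5) = fibo(4) + fibo(3) = 3 + 2 = 5
fibo(6) = fibo(5) + fibo(4) = 5 + 3 = 8

8


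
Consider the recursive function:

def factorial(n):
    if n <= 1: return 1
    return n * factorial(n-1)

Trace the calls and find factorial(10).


factorial(10)
= 10 * factorial(9)
= 10 * 9 * factorial(8)
= 10 * 9 * 8 * factorial(7)
= 10 * 9 * 8 * 7 * factorial(6)
= 10 * 9 * 8 * 7 * 6 * factorial(5)
= 10 * 9 * 8 * 7 * 6 * 5 * factorial(4)
= 10 * 9 * 8 * 7 * 6 * 5 * 4 * factorial(3)
= 10 * 9 * 8 * 7 * 6 * 5 * 4 * 3 * factorial(2)
= 10 * 9 * 8 * 7 * 6 * 5 * 4 * 3 * 2 * factorial(1)
= 10 * 9 * 8 * 7 * 6 * 5 * 4 * 3 * 2 * 1
= 3628800

3628800


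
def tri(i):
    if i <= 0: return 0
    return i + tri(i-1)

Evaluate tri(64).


tri(64)
= 64 + 63 + 62 + 61 + 60 + 59 + 58 + 57 + 56 + 55 + 54 + 53 + 52 + 51 + 50 + 49 + 48 + 47 + 46 + 45 + 44 + 43 + 42 + 41 + 40 + 39 + 38 + 37 + 36 + 35 + 34 + 33 + 32 + 31 + 30 + 29 + 28 + 27 + 26 + 25 + 24 + 23 + 22 + 21 + 20 + 19 + 18 + 17 + 16 + 15 + 14 + 13 + 12 + 11 + 10 + 9 + 8 + 7 + 6 + 5 + 4 + 3 + 2 + 1 + tri(0)
= 64 + 63 + 62 + 61 + 60 + 59 + 58 + 57 + 56 + 55 + 54 + 53 + 52 + 51 + 50 + 49 + 48 + 47 + 46 + 45 + 44 + 43 + 42 + 41 + 40 + 39 + 38 + 37 + 36 + 35 + 34 + 33 + 32 + 31 + 30 + 29 + 28 + 27 + 26 + 25 + 24 + 23 + 22 + 21 + 20 + 19 + 18 + 17 + 16 + 15 + 14 + 13 + 12 + 11 + 10 + 9 + 8 + 7 + 6 + 5 + 4 + 3 + 2 + 1 + 0
= 2080

2080


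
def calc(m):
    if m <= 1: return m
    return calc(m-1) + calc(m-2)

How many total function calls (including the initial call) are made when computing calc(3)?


Let C(n) = total calls for calc(n)
C(0) = 1, C(1) = 1
C(2) = 1 + C(1) + C(0) = 1 + 1 + 1 = 3
C(3) = 1 + C(2) + C(1) = 1 + 3 + 1 = 5

5


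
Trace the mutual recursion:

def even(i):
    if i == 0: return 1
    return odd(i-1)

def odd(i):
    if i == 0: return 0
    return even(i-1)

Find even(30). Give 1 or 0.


even(30) = odd(29)
odd(29) = even(28)
even(28) = odd(27)
odd(27) = even(26)
even(26) = odd(25)
odd(25) = even(24)
even(24) = odd(23)
odd(23) = even(22)
even(22) = odd(21)
odd(21) = even(20)
even(20) = odd(19)
odd(19) = even(18)
even(18) = odd(17)
odd(17) = even(16)
even(16) = odd(15)
odd(15) = even(14)
even(14) = odd(13)
odd(13) = even(12)
even(12) = odd(11)
odd(11) = even(10)
even(10) = odd(9)
odd(9) = even(8)
even(8) = odd(7)
odd(7) = even(6)
even(6) = odd(5)
odd(5) = even(4)
even(4) = odd(3)
odd(3) = even(2)
even(2) = odd(1)
odd(1) = even(0)
even(0) = 1  (base case)
Result: 1

1


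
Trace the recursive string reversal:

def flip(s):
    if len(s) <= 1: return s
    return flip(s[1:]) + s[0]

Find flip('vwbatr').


flip('vwbatr') = flip('wbatr') + 'v'
flip('wbatr') = flip('batr') + 'w'
flip('batr') = flip('atr') + 'b'
flip('atr') = flip('tr') + 'a'
flip('tr') = flip('r') + 't'
flip('r') = 'r'  (base case)
Concatenating: 'r' + 't' + 'a' + 'b' + 'w' + 'v' = 'rtabwv'

rtabwv


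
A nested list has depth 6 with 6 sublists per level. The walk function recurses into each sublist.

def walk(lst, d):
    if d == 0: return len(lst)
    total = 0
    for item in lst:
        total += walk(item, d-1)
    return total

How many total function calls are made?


At depth 0 (root): 1 call
At depth 1: each of 1 parents calls walk on 6 children = 6 calls
At depth 2: each of 6 parents calls walk on 6 children = 36 calls
At depth 3: each of 36 parents calls walk on 6 children = 216 calls
At depth 4: each of 216 parents calls walk on 6 children = 1296 calls
At depth 5: each of 1296 parents calls walk on 6 children = 7776 calls
At depth 6: each of 7776 parents calls walk on 6 children = 46656 calls
Total: 1 + 6 + 36 + 216 + 1296 + 7776 + 46656 = 55987

55987


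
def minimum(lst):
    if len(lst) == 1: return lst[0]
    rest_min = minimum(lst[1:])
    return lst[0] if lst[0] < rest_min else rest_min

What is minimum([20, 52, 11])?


minimum([20, 52, 11]): compare 20 with minimum([52, 11])
minimum([52, 11]): compare 52 with minimum([11])
minimum([11]) = 11  (base case)
Compare 52 with 11 -> 11
Compare 20 with 11 -> 11

11


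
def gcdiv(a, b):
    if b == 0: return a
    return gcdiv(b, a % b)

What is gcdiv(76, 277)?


gcdiv(76, 277) = gcdiv(277, 76)
gcdiv(277, 76) = gcdiv(76, 49)
gcdiv(76, 49) = gcdiv(49, 27)
gcdiv(49, 27) = gcdiv(27, 22)
gcdiv(27, 22) = gcdiv(22, 5)
gcdiv(22, 5) = gcdiv(5, 2)
gcdiv(5, 2) = gcdiv(2, 1)
gcdiv(2, 1) = gcdiv(1, 0)
gcdiv(1, 0) = 1  (base case)

1


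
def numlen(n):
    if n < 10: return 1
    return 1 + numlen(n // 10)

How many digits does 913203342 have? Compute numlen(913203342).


numlen(913203342) = 1 + numlen(91320334)
numlen(91320334) = 1 + numlen(9132033)
numlen(9132033) = 1 + numlen(913203)
numlen(913203) = 1 + numlen(91320)
numlen(91320) = 1 + numlen(9132)
numlen(9132) = 1 + numlen(913)
numlen(913) = 1 + numlen(91)
numlen(91) = 1 + numlen(9)
numlen(9) = 1  (base case: 9 < 10)
Unwinding: 1 + 1 + 1 + 1 + 1 + 1 + 1 + 1 + 1 = 9

9


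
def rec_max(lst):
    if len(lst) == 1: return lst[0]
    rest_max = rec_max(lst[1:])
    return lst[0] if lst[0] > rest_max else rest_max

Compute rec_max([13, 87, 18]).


rec_max([13, 87, 18]): compare 13 with rec_max([87, 18])
rec_max([87, 18]): compare 87 with rec_max([18])
rec_max([18]) = 18  (base case)
Compare 87 with 18 -> 87
Compare 13 with 87 -> 87

87


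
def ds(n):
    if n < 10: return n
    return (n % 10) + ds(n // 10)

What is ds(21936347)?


ds(21936347) = 7 + ds(2193634)
ds(2193634) = 4 + ds(219363)
ds(219363) = 3 + ds(21936)
ds(21936) = 6 + ds(2193)
ds(2193) = 3 + ds(219)
ds(219) = 9 + ds(21)
ds(21) = 1 + ds(2)
ds(2) = 2  (base case)
Total: 7 + 4 + 3 + 6 + 3 + 9 + 1 + 2 = 35

35


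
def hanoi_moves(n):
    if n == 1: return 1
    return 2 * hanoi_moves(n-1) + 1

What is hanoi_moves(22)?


hanoi_moves(22) = 2 * hanoi_moves(21) + 1
hanoi_moves(21) = 2 * hanoi_moves(20) + 1
hanoi_moves(20) = 2 * hanoi_moves(19) + 1
hanoi_moves(19) = 2 * hanoi_moves(18) + 1
hanoi_moves(18) = 2 * hanoi_moves(17) + 1
hanoi_moves(17) = 2 * hanoi_moves(16) + 1
hanoi_moves(16) = 2 * hanoi_moves(15) + 1
hanoi_moves(15) = 2 * hanoi_moves(14) + 1
hanoi_moves(14) = 2 * hanoi_moves(13) + 1
hanoi_moves(13) = 2 * hanoi_moves(12) + 1
hanoi_moves(12) = 2 * hanoi_moves(11) + 1
hanoi_moves(11) = 2 * hanoi_moves(10) + 1
hanoi_moves(10) = 2 * hanoi_moves(9) + 1
hanoi_moves(9) = 2 * hanoi_moves(8) + 1
hanoi_moves(8) = 2 * hanoi_moves(7) + 1
hanoi_moves(7) = 2 * hanoi_moves(6) + 1
hanoi_moves(6) = 2 * hanoi_moves(5) + 1
hanoi_moves(5) = 2 * hanoi_moves(4) + 1
hanoi_moves(4) = 2 * hanoi_moves(3) + 1
hanoi_moves(3) = 2 * hanoi_moves(2) + 1
hanoi_moves(2) = 2 * hanoi_moves(1) + 1
hanoi_moves(1) = 1  (base case)
hanoi_moves(2) = 2 * 1 + 1 = 3
hanoi_moves(3) = 2 * 3 + 1 = 7
hanoi_moves(4) = 2 * 7 + 1 = 15
hanoi_moves(5) = 2 * 15 + 1 = 31
hanoi_moves(6) = 2 * 31 + 1 = 63
hanoi_moves(7) = 2 * 63 + 1 = 127
hanoi_moves(8) = 2 * 127 + 1 = 255
hanoi_moves(9) = 2 * 255 + 1 = 511
hanoi_moves(10) = 2 * 511 + 1 = 1023
hanoi_moves(11) = 2 * 1023 + 1 = 2047
hanoi_moves(12) = 2 * 2047 + 1 = 4095
hanoi_moves(13) = 2 * 4095 + 1 = 8191
hanoi_moves(14) = 2 * 8191 + 1 = 16383
hanoi_moves(15) = 2 * 16383 + 1 = 32767
hanoi_moves(16) = 2 * 32767 + 1 = 65535
hanoi_moves(17) = 2 * 65535 + 1 = 131071
hanoi_moves(18) = 2 * 131071 + 1 = 262143
hanoi_moves(19) = 2 * 262143 + 1 = 524287
hanoi_moves(20) = 2 * 524287 + 1 = 1048575
hanoi_moves(21) = 2 * 1048575 + 1 = 2097151
hanoi_moves(22) = 2 * 2097151 + 1 = 4194303

4194303


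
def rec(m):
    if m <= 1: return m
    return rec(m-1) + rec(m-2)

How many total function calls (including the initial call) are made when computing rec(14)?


Let C(n) = total calls for rec(n)
C(0) = 1, C(1) = 1
C(2) = 1 + C(1) + C(0) = 1 + 1 + 1 = 3
C(3) = 1 + C(2) + C(1) = 1 + 3 + 1 = 5
C(4) = 1 + C(3) + C(2) = 1 + 5 + 3 = 9
C(5) = 1 + C(4) + C(3) = 1 + 9 + 5 = 15
C(6) = 1 + C(5) + C(4) = 1 + 15 + 9 = 25
C(7) = 1 + C(6) + C(5) = 1 + 25 + 15 = 41
C(8) = 1 + C(7) + C(6) = 1 + 41 + 25 = 67
C(9) = 1 + C(8) + C(7) = 1 + 67 + 41 = 109
C(10) = 1 + C(9) + C(8) = 1 + 109 + 67 = 177
C(11) = 1 + C(10) + C(9) = 1 + 177 + 109 = 287
C(12) = 1 + C(11) + C(10) = 1 + 287 + 177 = 465
C(13) = 1 + C(12) + C(11) = 1 + 465 + 287 = 753
C(14) = 1 + C(13) + C(12) = 1 + 753 + 465 = 1219

1219


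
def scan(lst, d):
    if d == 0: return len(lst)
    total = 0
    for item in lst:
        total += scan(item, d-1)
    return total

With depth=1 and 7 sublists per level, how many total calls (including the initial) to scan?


At depth 0 (root): 1 call
At depth 1: each of 1 parents calls scan on 7 children = 7 calls
Total: 1 + 7 = 8

8


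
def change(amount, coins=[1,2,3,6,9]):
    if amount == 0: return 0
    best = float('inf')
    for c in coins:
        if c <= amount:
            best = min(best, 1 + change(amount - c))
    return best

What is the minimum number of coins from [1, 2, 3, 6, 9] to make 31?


Building up with DP:
change(0) = 0
change(1) = min(1+change(0)=1+0=1) = 1
change(2) = min(1+change(1)=1+1=2, 1+change(0)=1+0=1) = 1
change(3) = min(1+change(2)=1+1=2, 1+change(1)=1+1=2, 1+change(0)=1+0=1) = 1
change(4) = min(1+change(3)=1+1=2, 1+change(2)=1+1=2, 1+change(1)=1+1=2) = 2
change(5) = min(1+change(4)=1+2=3, 1+change(3)=1+1=2, 1+change(2)=1+1=2) = 2
change(6) = min(1+change(5)=1+2=3, 1+change(4)=1+2=3, 1+change(3)=1+1=2, 1+change(0)=1+0=1) = 1
change(7) = min(1+change(6)=1+1=2, 1+change(5)=1+2=3, 1+change(4)=1+2=3, 1+change(1)=1+1=2) = 2
change(8) = min(1+change(7)=1+2=3, 1+change(6)=1+1=2, 1+change(5)=1+2=3, 1+change(2)=1+1=2) = 2
change(9) = min(1+change(8)=1+2=3, 1+change(7)=1+2=3, 1+change(6)=1+1=2, 1+change(3)=1+1=2, 1+change(0)=1+0=1) = 1
change(10) = min(1+change(9)=1+1=2, 1+change(8)=1+2=3, 1+change(7)=1+2=3, 1+change(4)=1+2=3, 1+change(1)=1+1=2) = 2
change(11) = min(1+change(10)=1+2=3, 1+change(9)=1+1=2, 1+change(8)=1+2=3, 1+change(5)=1+2=3, 1+change(2)=1+1=2) = 2
change(12) = min(1+change(11)=1+2=3, 1+change(10)=1+2=3, 1+change(9)=1+1=2, 1+change(6)=1+1=2, 1+change(3)=1+1=2) = 2
change(13) = min(1+change(12)=1+2=3, 1+change(11)=1+2=3, 1+change(10)=1+2=3, 1+change(7)=1+2=3, 1+change(4)=1+2=3) = 3
change(14) = min(1+change(13)=1+3=4, 1+change(12)=1+2=3, 1+change(11)=1+2=3, 1+change(8)=1+2=3, 1+change(5)=1+2=3) = 3
change(15) = min(1+change(14)=1+3=4, 1+change(13)=1+3=4, 1+change(12)=1+2=3, 1+change(9)=1+1=2, 1+change(6)=1+1=2) = 2
change(16) = min(1+change(15)=1+2=3, 1+change(14)=1+3=4, 1+change(13)=1+3=4, 1+change(10)=1+2=3, 1+change(7)=1+2=3) = 3
change(17) = min(1+change(16)=1+3=4, 1+change(15)=1+2=3, 1+change(14)=1+3=4, 1+change(11)=1+2=3, 1+change(8)=1+2=3) = 3
change(18) = min(1+change(17)=1+3=4, 1+change(16)=1+3=4, 1+change(15)=1+2=3, 1+change(12)=1+2=3, 1+change(9)=1+1=2) = 2
change(19) = min(1+change(18)=1+2=3, 1+change(17)=1+3=4, 1+change(16)=1+3=4, 1+change(13)=1+3=4, 1+change(10)=1+2=3) = 3
change(20) = min(1+change(19)=1+3=4, 1+change(18)=1+2=3, 1+change(17)=1+3=4, 1+change(14)=1+3=4, 1+change(11)=1+2=3) = 3
change(21) = min(1+change(20)=1+3=4, 1+change(19)=1+3=4, 1+change(18)=1+2=3, 1+change(15)=1+2=3, 1+change(12)=1+2=3) = 3
change(22) = min(1+change(21)=1+3=4, 1+change(20)=1+3=4, 1+change(19)=1+3=4, 1+change(16)=1+3=4, 1+change(13)=1+3=4) = 4
change(23) = min(1+change(22)=1+4=5, 1+change(21)=1+3=4, 1+change(20)=1+3=4, 1+change(17)=1+3=4, 1+change(14)=1+3=4) = 4
change(24) = min(1+change(23)=1+4=5, 1+change(22)=1+4=5, 1+change(21)=1+3=4, 1+change(18)=1+2=3, 1+change(15)=1+2=3) = 3
change(25) = min(1+change(24)=1+3=4, 1+change(23)=1+4=5, 1+change(22)=1+4=5, 1+change(19)=1+3=4, 1+change(16)=1+3=4) = 4
change(26) = min(1+change(25)=1+4=5, 1+change(24)=1+3=4, 1+change(23)=1+4=5, 1+change(20)=1+3=4, 1+change(17)=1+3=4) = 4
change(27) = min(1+change(26)=1+4=5, 1+change(25)=1+4=5, 1+change(24)=1+3=4, 1+change(21)=1+3=4, 1+change(18)=1+2=3) = 3
change(28) = min(1+change(27)=1+3=4, 1+change(26)=1+4=5, 1+change(25)=1+4=5, 1+change(22)=1+4=5, 1+change(19)=1+3=4) = 4
change(29) = min(1+change(28)=1+4=5, 1+change(27)=1+3=4, 1+change(26)=1+4=5, 1+change(23)=1+4=5, 1+change(20)=1+3=4) = 4
change(30) = min(1+change(29)=1+4=5, 1+change(28)=1+4=5, 1+change(27)=1+3=4, 1+change(24)=1+3=4, 1+change(21)=1+3=4) = 4
change(31) = min(1+change(30)=1+4=5, 1+change(29)=1+4=5, 1+change(28)=1+4=5, 1+change(25)=1+4=5, 1+change(22)=1+4=5) = 5

5


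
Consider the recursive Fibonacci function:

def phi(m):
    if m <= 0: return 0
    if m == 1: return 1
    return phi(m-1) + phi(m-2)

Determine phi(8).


Computing phi(8) bottom-up:
phi(0) = 0
phi(1) = 1
phi(2) = phi(1) + phi(0) = 1 + 0 = 1
phi(3) = phi(2) + phi(1) = 1 + 1 = 2
phi(4) = phi(3) + phi(2) = 2 + 1 = 3
phi(5) = phi(4) + phi(3) = 3 + 2 = 5
phi(6) = phi(5) + phi(4) = 5 + 3 = 8
phi(7) = phi(6) + phi(5) = 8 + 5 = 13
phi(8) = phi(7) + phi(6) = 13 + 8 = 21

21


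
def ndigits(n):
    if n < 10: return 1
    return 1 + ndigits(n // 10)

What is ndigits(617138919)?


ndigits(617138919) = 1 + ndigits(61713891)
ndigits(61713891) = 1 + ndigits(6171389)
ndigits(6171389) = 1 + ndigits(617138)
ndigits(617138) = 1 + ndigits(61713)
ndigits(61713) = 1 + ndigits(6171)
ndigits(6171) = 1 + ndigits(617)
ndigits(617) = 1 + ndigits(61)
ndigits(61) = 1 + ndigits(6)
ndigits(6) = 1  (base case: 6 < 10)
Unwinding: 1 + 1 + 1 + 1 + 1 + 1 + 1 + 1 + 1 = 9

9


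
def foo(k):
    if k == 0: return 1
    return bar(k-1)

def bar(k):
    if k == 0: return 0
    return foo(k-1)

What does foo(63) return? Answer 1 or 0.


foo(63) = bar(62)
bar(62) = foo(61)
foo(61) = bar(60)
bar(60) = foo(59)
foo(59) = bar(58)
bar(58) = foo(57)
foo(57) = bar(56)
bar(56) = foo(55)
foo(55) = bar(54)
bar(54) = foo(53)
foo(53) = bar(52)
bar(52) = foo(51)
foo(51) = bar(50)
bar(50) = foo(49)
foo(49) = bar(48)
bar(48) = foo(47)
foo(47) = bar(46)
bar(46) = foo(45)
foo(45) = bar(44)
bar(44) = foo(43)
foo(43) = bar(42)
bar(42) = foo(41)
foo(41) = bar(40)
bar(40) = foo(39)
foo(39) = bar(38)
bar(38) = foo(37)
foo(37) = bar(36)
bar(36) = foo(35)
foo(35) = bar(34)
bar(34) = foo(33)
foo(33) = bar(32)
bar(32) = foo(31)
foo(31) = bar(30)
bar(30) = foo(29)
foo(29) = bar(28)
bar(28) = foo(27)
foo(27) = bar(26)
bar(26) = foo(25)
foo(25) = bar(24)
bar(24) = foo(23)
foo(23) = bar(22)
bar(22) = foo(21)
foo(21) = bar(20)
bar(20) = foo(19)
foo(19) = bar(18)
bar(18) = foo(17)
foo(17) = bar(16)
bar(16) = foo(15)
foo(15) = bar(14)
bar(14) = foo(13)
foo(13) = bar(12)
bar(12) = foo(11)
foo(11) = bar(10)
bar(10) = foo(9)
foo(9) = bar(8)
bar(8) = foo(7)
foo(7) = bar(6)
bar(6) = foo(5)
foo(5) = bar(4)
bar(4) = foo(3)
foo(3) = bar(2)
bar(2) = foo(1)
foo(1) = bar(0)
bar(0) = 0  (base case)
Result: 0

0


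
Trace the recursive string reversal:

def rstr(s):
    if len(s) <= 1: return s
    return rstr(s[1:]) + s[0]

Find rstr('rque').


rstr('rque') = rstr('que') + 'r'
rstr('que') = rstr('ue') + 'q'
rstr('ue') = rstr('e') + 'u'
rstr('e') = 'e'  (base case)
Concatenating: 'e' + 'u' + 'q' + 'r' = 'euqr'

euqr


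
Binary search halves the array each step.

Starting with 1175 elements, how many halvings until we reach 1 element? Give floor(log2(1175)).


1175 / 2 = 587
587 / 2 = 293
293 / 2 = 146
146 / 2 = 73
73 / 2 = 36
36 / 2 = 18
18 / 2 = 9
9 / 2 = 4
4 / 2 = 2
2 / 2 = 1
Reached 1 after 10 halvings

10


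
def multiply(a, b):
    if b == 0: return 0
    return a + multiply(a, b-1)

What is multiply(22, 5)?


multiply(22, 5) = 22 + multiply(22, 4)
multiply(22, 4) = 22 + multiply(22, 3)
multiply(22, 3) = 22 + multiply(22, 2)
multiply(22, 2) = 22 + multiply(22, 1)
multiply(22, 1) = 22 + multiply(22, 0)
multiply(22, 0) = 0  (base case)
Total: 22 + 22 + 22 + 22 + 22 + 0 = 110

110


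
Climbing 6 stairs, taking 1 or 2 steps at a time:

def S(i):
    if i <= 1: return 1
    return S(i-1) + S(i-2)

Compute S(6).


Building up from base cases:
S(0) = 1
S(1) = 1
S(2) = S(1) + S(0) = 1 + 1 = 2
S(3) = S(2) + S(1) = 2 + 1 = 3
S(4) = S(3) + S(2) = 3 + 2 = 5
S(5) = S(4) + S(3) = 5 + 3 = 8
S(6) = S(5) + S(4) = 8 + 5 = 13

13


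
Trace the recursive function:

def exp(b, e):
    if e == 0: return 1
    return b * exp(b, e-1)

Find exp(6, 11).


exp(6, 11)
= 6 * exp(6, 10)
= 6 * 6 * exp(6, 9)
= 6 * 6 * 6 * exp(6, 8)
= 6 * 6 * 6 * 6 * exp(6, 7)
= 6 * 6 * 6 * 6 * 6 * exp(6, 6)
= 6 * 6 * 6 * 6 * 6 * 6 * exp(6, 5)
= 6 * 6 * 6 * 6 * 6 * 6 * 6 * exp(6, 4)
= 6 * 6 * 6 * 6 * 6 * 6 * 6 * 6 * exp(6, 3)
= 6 * 6 * 6 * 6 * 6 * 6 * 6 * 6 * 6 * exp(6, 2)
= 6 * 6 * 6 * 6 * 6 * 6 * 6 * 6 * 6 * 6 * exp(6, 1)
= 6 * 6 * 6 * 6 * 6 * 6 * 6 * 6 * 6 * 6 * 6 * exp(6, 0)
= 6 * 6 * 6 * 6 * 6 * 6 * 6 * 6 * 6 * 6 * 6 * 1
= 362797056

362797056


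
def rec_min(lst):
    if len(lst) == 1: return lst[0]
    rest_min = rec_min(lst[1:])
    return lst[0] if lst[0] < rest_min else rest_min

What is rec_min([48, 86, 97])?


rec_min([48, 86, 97]): compare 48 with rec_min([86, 97])
rec_min([86, 97]): compare 86 with rec_min([97])
rec_min([97]) = 97  (base case)
Compare 86 with 97 -> 86
Compare 48 with 86 -> 48

48


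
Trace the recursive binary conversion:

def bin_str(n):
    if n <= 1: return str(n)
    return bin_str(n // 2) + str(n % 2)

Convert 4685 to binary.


bin_str(4685) = bin_str(2342) + '1'
bin_str(2342) = bin_str(1171) + '0'
bin_str(1171) = bin_str(585) + '1'
bin_str(585) = bin_str(292) + '1'
bin_str(292) = bin_str(146) + '0'
bin_str(146) = bin_str(73) + '0'
bin_str(73) = bin_str(36) + '1'
bin_str(36) = bin_str(18) + '0'
bin_str(18) = bin_str(9) + '0'
bin_str(9) = bin_str(4) + '1'
bin_str(4) = bin_str(2) + '0'
bin_str(2) = bin_str(1) + '0'
bin_str(1) = '1'  (base case)
Concatenating: '1' + '0' + '0' + '1' + '0' + '0' + '1' + '0' + '0' + '1' + '1' + '0' + '1' = '1001001001101'

1001001001101


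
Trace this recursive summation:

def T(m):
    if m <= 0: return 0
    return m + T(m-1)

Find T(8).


T(8)
= 8 + 7 + 6 + 5 + 4 + 3 + 2 + 1 + T(0)
= 8 + 7 + 6 + 5 + 4 + 3 + 2 + 1 + 0
= 36

36


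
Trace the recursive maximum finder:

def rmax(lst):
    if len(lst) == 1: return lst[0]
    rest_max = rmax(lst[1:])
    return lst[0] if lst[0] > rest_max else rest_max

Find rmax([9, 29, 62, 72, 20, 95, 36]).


rmax([9, 29, 62, 72, 20, 95, 36]): compare 9 with rmax([29, 62, 72, 20, 95, 36])
rmax([29, 62, 72, 20, 95, 36]): compare 29 with rmax([62, 72, 20, 95, 36])
rmax([62, 72, 20, 95, 36]): compare 62 with rmax([72, 20, 95, 36])
rmax([72, 20, 95, 36]): compare 72 with rmax([20, 95, 36])
rmax([20, 95, 36]): compare 20 with rmax([95, 36])
rmax([95, 36]): compare 95 with rmax([36])
rmax([36]) = 36  (base case)
Compare 95 with 36 -> 95
Compare 20 with 95 -> 95
Compare 72 with 95 -> 95
Compare 62 with 95 -> 95
Compare 29 with 95 -> 95
Compare 9 with 95 -> 95

95


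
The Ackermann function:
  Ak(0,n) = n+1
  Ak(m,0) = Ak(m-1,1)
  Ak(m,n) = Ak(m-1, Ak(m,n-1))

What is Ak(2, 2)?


Ak(2, 2) = Ak(1, Ak(2, 1))
  Ak(2, 1) = Ak(1, Ak(2, 0))
    Ak(2, 0) = Ak(1, 1)
      Ak(1, 1) = Ak(0, Ak(1, 0))
        Ak(1, 0) = Ak(0, 1)
          Ak(0, 1) = 2
        = Ak(0, 2)
        Ak(0, 2) = 3
    = Ak(1, 3)
    Ak(1, 3) = Ak(0, Ak(1, 2))
      Ak(1, 2) = Ak(0, Ak(1, 1))
        Ak(1, 1) = Ak(0, Ak(1, 0))
          Ak(1, 0) = Ak(0, 1)
          Ak(0, 1) = 2
          = Ak(0, 2)
          Ak(0, 2) = 3
        = Ak(0, 3)
        Ak(0, 3) = 4
      = Ak(0, 4)
      Ak(0, 4) = 5
  = Ak(1, 5)
  Ak(1, 5) = Ak(0, Ak(1, 4))
    Ak(1, 4) = Ak(0, Ak(1, 3))
      Ak(1, 3) = Ak(0, Ak(1, 2))
        Ak(1, 2) = Ak(0, Ak(1, 1))
... (trace truncated)
Result: Ak(2, 2) = 7

7


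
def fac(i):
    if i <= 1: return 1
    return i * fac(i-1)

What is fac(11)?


fac(11)
= 11 * fac(10)
= 11 * 10 * fac(9)
= 11 * 10 * 9 * fac(8)
= 11 * 10 * 9 * 8 * fac(7)
= 11 * 10 * 9 * 8 * 7 * fac(6)
= 11 * 10 * 9 * 8 * 7 * 6 * fac(5)
= 11 * 10 * 9 * 8 * 7 * 6 * 5 * fac(4)
= 11 * 10 * 9 * 8 * 7 * 6 * 5 * 4 * fac(3)
= 11 * 10 * 9 * 8 * 7 * 6 * 5 * 4 * 3 * fac(2)
= 11 * 10 * 9 * 8 * 7 * 6 * 5 * 4 * 3 * 2 * fac(1)
= 11 * 10 * 9 * 8 * 7 * 6 * 5 * 4 * 3 * 2 * 1
= 39916800

39916800


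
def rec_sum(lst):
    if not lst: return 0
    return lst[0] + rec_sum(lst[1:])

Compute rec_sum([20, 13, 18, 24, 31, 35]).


rec_sum([20, 13, 18, 24, 31, 35]) = 20 + rec_sum([13, 18, 24, 31, 35])
rec_sum([13, 18, 24, 31, 35]) = 13 + rec_sum([18, 24, 31, 35])
rec_sum([18, 24, 31, 35]) = 18 + rec_sum([24, 31, 35])
rec_sum([24, 31, 35]) = 24 + rec_sum([31, 35])
rec_sum([31, 35]) = 31 + rec_sum([35])
rec_sum([35]) = 35 + rec_sum([])
rec_sum([]) = 0  (base case)
Total: 20 + 13 + 18 + 24 + 31 + 35 + 0 = 141

141


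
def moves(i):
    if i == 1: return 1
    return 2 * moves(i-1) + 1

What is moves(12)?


moves(12) = 2 * moves(11) + 1
moves(11) = 2 * moves(10) + 1
moves(10) = 2 * moves(9) + 1
moves(9) = 2 * moves(8) + 1
moves(8) = 2 * moves(7) + 1
moves(7) = 2 * moves(6) + 1
moves(6) = 2 * moves(5) + 1
moves(5) = 2 * moves(4) + 1
moves(4) = 2 * moves(3) + 1
moves(3) = 2 * moves(2) + 1
moves(2) = 2 * moves(1) + 1
moves(1) = 1  (base case)
moves(2) = 2 * 1 + 1 = 3
moves(3) = 2 * 3 + 1 = 7
moves(4) = 2 * 7 + 1 = 15
moves(5) = 2 * 15 + 1 = 31
moves(6) = 2 * 31 + 1 = 63
moves(7) = 2 * 63 + 1 = 127
moves(8) = 2 * 127 + 1 = 255
moves(9) = 2 * 255 + 1 = 511
moves(10) = 2 * 511 + 1 = 1023
moves(11) = 2 * 1023 + 1 = 2047
moves(12) = 2 * 2047 + 1 = 4095

4095


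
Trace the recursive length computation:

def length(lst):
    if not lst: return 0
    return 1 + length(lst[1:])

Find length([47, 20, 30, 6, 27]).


length([47, 20, 30, 6, 27]) = 1 + length([20, 30, 6, 27])
length([20, 30, 6, 27]) = 1 + length([30, 6, 27])
length([30, 6, 27]) = 1 + length([6, 27])
length([6, 27]) = 1 + length([27])
length([27]) = 1 + length([])
length([]) = 0  (base case)
Unwinding: 1 + 1 + 1 + 1 + 1 + 0 = 5

5


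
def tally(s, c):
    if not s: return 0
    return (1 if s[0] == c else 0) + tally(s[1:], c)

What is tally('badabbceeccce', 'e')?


s[0]='b' != 'e' -> 0
s[0]='a' != 'e' -> 0
s[0]='d' != 'e' -> 0
s[0]='a' != 'e' -> 0
s[0]='b' != 'e' -> 0
s[0]='b' != 'e' -> 0
s[0]='c' != 'e' -> 0
s[0]='e' == 'e' -> 1
s[0]='e' == 'e' -> 1
s[0]='c' != 'e' -> 0
s[0]='c' != 'e' -> 0
s[0]='c' != 'e' -> 0
s[0]='e' == 'e' -> 1
Sum: 0 + 0 + 0 + 0 + 0 + 0 + 0 + 1 + 1 + 0 + 0 + 0 + 1 = 3

3


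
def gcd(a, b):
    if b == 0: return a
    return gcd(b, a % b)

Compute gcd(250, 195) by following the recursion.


gcd(250, 195) = gcd(195, 55)
gcd(195, 55) = gcd(55, 30)
gcd(55, 30) = gcd(30, 25)
gcd(30, 25) = gcd(25, 5)
gcd(25, 5) = gcd(5, 0)
gcd(5, 0) = 5  (base case)

5


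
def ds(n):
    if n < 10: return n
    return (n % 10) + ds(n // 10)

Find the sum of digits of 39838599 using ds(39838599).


ds(39838599) = 9 + ds(3983859)
ds(3983859) = 9 + ds(398385)
ds(398385) = 5 + ds(39838)
ds(39838) = 8 + ds(3983)
ds(3983) = 3 + ds(398)
ds(398) = 8 + ds(39)
ds(39) = 9 + ds(3)
ds(3) = 3  (base case)
Total: 9 + 9 + 5 + 8 + 3 + 8 + 9 + 3 = 54

54


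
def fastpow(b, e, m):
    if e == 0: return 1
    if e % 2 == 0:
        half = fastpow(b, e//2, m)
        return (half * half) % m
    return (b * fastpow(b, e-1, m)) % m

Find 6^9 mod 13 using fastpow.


fastpow(6, 9, 13): e is odd, compute fastpow(6, 8, 13)
  fastpow(6, 8, 13): e is even, compute fastpow(6, 4, 13)
    fastpow(6, 4, 13): e is even, compute fastpow(6, 2, 13)
      fastpow(6, 2, 13): e is even, compute fastpow(6, 1, 13)
        fastpow(6, 1, 13): e is odd, compute fastpow(6, 0, 13)
          fastpow(6, 0, 13) = 1
        (6 * 1) % 13 = 6
      half=6, (6*6) % 13 = 10
    half=10, (10*10) % 13 = 9
  half=9, (9*9) % 13 = 3
(6 * 3) % 13 = 5

5


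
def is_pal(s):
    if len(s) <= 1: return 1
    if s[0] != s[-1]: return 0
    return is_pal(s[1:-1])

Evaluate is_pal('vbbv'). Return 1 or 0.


is_pal('vbbv'): s[0]='v' == s[-1]='v' -> check is_pal('bb')
is_pal('bb'): s[0]='b' == s[-1]='b' -> check is_pal('')
is_pal(''): len <= 1 -> return 1  (base case)
Result: 1 (palindrome)

1


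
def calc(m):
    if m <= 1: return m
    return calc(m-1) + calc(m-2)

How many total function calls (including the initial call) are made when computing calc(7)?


Let C(n) = total calls for calc(n)
C(0) = 1, C(1) = 1
C(2) = 1 + C(1) + C(0) = 1 + 1 + 1 = 3
C(3) = 1 + C(2) + C(1) = 1 + 3 + 1 = 5
C(4) = 1 + C(3) + C(2) = 1 + 5 + 3 = 9
C(5) = 1 + C(4) + C(3) = 1 + 9 + 5 = 15
C(6) = 1 + C(5) + C(4) = 1 + 15 + 9 = 25
C(7) = 1 + C(6) + C(5) = 1 + 25 + 15 = 41

41


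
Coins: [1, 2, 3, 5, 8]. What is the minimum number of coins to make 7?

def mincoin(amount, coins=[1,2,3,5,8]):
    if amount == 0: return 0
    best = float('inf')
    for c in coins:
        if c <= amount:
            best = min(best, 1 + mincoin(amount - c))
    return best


Building up with DP:
mincoin(0) = 0
mincoin(1) = min(1+mincoin(0)=1+0=1) = 1
mincoin(2) = min(1+mincoin(1)=1+1=2, 1+mincoin(0)=1+0=1) = 1
mincoin(3) = min(1+mincoin(2)=1+1=2, 1+mincoin(1)=1+1=2, 1+mincoin(0)=1+0=1) = 1
mincoin(4) = min(1+mincoin(3)=1+1=2, 1+mincoin(2)=1+1=2, 1+mincoin(1)=1+1=2) = 2
mincoin(5) = min(1+mincoin(4)=1+2=3, 1+mincoin(3)=1+1=2, 1+mincoin(2)=1+1=2, 1+mincoin(0)=1+0=1) = 1
mincoin(6) = min(1+mincoin(5)=1+1=2, 1+mincoin(4)=1+2=3, 1+mincoin(3)=1+1=2, 1+mincoin(1)=1+1=2) = 2
mincoin(7) = min(1+mincoin(6)=1+2=3, 1+mincoin(5)=1+1=2, 1+mincoin(4)=1+2=3, 1+mincoin(2)=1+1=2) = 2

2


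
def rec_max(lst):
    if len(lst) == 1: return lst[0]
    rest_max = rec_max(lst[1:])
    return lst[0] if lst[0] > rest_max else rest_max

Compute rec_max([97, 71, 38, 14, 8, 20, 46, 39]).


rec_max([97, 71, 38, 14, 8, 20, 46, 39]): compare 97 with rec_max([71, 38, 14, 8, 20, 46, 39])
rec_max([71, 38, 14, 8, 20, 46, 39]): compare 71 with rec_max([38, 14, 8, 20, 46, 39])
rec_max([38, 14, 8, 20, 46, 39]): compare 38 with rec_max([14, 8, 20, 46, 39])
rec_max([14, 8, 20, 46, 39]): compare 14 with rec_max([8, 20, 46, 39])
rec_max([8, 20, 46, 39]): compare 8 with rec_max([20, 46, 39])
rec_max([20, 46, 39]): compare 20 with rec_max([46, 39])
rec_max([46, 39]): compare 46 with rec_max([39])
rec_max([39]) = 39  (base case)
Compare 46 with 39 -> 46
Compare 20 with 46 -> 46
Compare 8 with 46 -> 46
Compare 14 with 46 -> 46
Compare 38 with 46 -> 46
Compare 71 with 46 -> 71
Compare 97 with 71 -> 97

97


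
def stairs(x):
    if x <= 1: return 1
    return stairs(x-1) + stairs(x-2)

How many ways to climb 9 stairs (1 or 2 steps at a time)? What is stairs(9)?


Building up from base cases:
stairs(0) = 1
stairs(1) = 1
stairs(2) = stairs(1) + stairs(0) = 1 + 1 = 2
stairs(3) = stairs(2) + stairs(1) = 2 + 1 = 3
stairs(4) = stairs(3) + stairs(2) = 3 + 2 = 5
stairs(5) = stairs(4) + stairs(3) = 5 + 3 = 8
stairs(6) = stairs(5) + stairs(4) = 8 + 5 = 13
stairs(7) = stairs(6) + stairs(5) = 13 + 8 = 21
stairs(8) = stairs(7) + stairs(6) = 21 + 13 = 34
stairs(9) = stairs(8) + stairs(7) = 34 + 21 = 55

55


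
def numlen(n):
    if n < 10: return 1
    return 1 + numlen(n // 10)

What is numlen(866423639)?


numlen(866423639) = 1 + numlen(86642363)
numlen(86642363) = 1 + numlen(8664236)
numlen(8664236) = 1 + numlen(866423)
numlen(866423) = 1 + numlen(86642)
numlen(86642) = 1 + numlen(8664)
numlen(8664) = 1 + numlen(866)
numlen(866) = 1 + numlen(86)
numlen(86) = 1 + numlen(8)
numlen(8) = 1  (base case: 8 < 10)
Unwinding: 1 + 1 + 1 + 1 + 1 + 1 + 1 + 1 + 1 = 9

9


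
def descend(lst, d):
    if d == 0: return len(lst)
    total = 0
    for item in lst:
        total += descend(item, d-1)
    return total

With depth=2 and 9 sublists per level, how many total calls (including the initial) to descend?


At depth 0 (root): 1 call
At depth 1: each of 1 parents calls descend on 9 children = 9 calls
At depth 2: each of 9 parents calls descend on 9 children = 81 calls
Total: 1 + 9 + 81 = 91

91


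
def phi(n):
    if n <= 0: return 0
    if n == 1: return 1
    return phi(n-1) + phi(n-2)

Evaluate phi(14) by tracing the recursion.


Computing phi(14) bottom-up:
phi(0) = 0
phi(1) = 1
phi(2) = phi(1) + phi(0) = 1 + 0 = 1
phi(3) = phi(2) + phi(1) = 1 + 1 = 2
phi(4) = phi(3) + phi(2) = 2 + 1 = 3
phi(5) = phi(4) + phi(3) = 3 + 2 = 5
phi(6) = phi(5) + phi(4) = 5 + 3 = 8
phi(7) = phi(6) + phi(5) = 8 + 5 = 13
phi(8) = phi(7) + phi(6) = 13 + 8 = 21
phi(9) = phi(8) + phi(7) = 21 + 13 = 34
phi(10) = phi(9) + phi(8) = 34 + 21 = 55
phi(11) = phi(10) + phi(9) = 55 + 34 = 89
phi(12) = phi(11) + phi(10) = 89 + 55 = 144
phi(13) = phi(12) + phi(11) = 144 + 89 = 233
phi(14) = phi(13) + phi(12) = 233 + 144 = 377

377


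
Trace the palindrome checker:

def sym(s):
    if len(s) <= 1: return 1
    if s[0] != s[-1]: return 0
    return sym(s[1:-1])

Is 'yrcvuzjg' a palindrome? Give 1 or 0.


sym('yrcvuzjg'): s[0]='y' != s[-1]='g' -> return 0
Result: 0 (not a palindrome)

0


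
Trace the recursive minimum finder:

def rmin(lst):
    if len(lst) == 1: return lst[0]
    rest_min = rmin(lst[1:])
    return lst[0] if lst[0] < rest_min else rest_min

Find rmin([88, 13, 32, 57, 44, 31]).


rmin([88, 13, 32, 57, 44, 31]): compare 88 with rmin([13, 32, 57, 44, 31])
rmin([13, 32, 57, 44, 31]): compare 13 with rmin([32, 57, 44, 31])
rmin([32, 57, 44, 31]): compare 32 with rmin([57, 44, 31])
rmin([57, 44, 31]): compare 57 with rmin([44, 31])
rmin([44, 31]): compare 44 with rmin([31])
rmin([31]) = 31  (base case)
Compare 44 with 31 -> 31
Compare 57 with 31 -> 31
Compare 32 with 31 -> 31
Compare 13 with 31 -> 13
Compare 88 with 13 -> 13

13


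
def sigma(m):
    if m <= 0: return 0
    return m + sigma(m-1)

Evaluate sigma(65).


sigma(65)
= 65 + 64 + 63 + 62 + 61 + 60 + 59 + 58 + 57 + 56 + 55 + 54 + 53 + 52 + 51 + 50 + 49 + 48 + 47 + 46 + 45 + 44 + 43 + 42 + 41 + 40 + 39 + 38 + 37 + 36 + 35 + 34 + 33 + 32 + 31 + 30 + 29 + 28 + 27 + 26 + 25 + 24 + 23 + 22 + 21 + 20 + 19 + 18 + 17 + 16 + 15 + 14 + 13 + 12 + 11 + 10 + 9 + 8 + 7 + 6 + 5 + 4 + 3 + 2 + 1 + sigma(0)
= 65 + 64 + 63 + 62 + 61 + 60 + 59 + 58 + 57 + 56 + 55 + 54 + 53 + 52 + 51 + 50 + 49 + 48 + 47 + 46 + 45 + 44 + 43 + 42 + 41 + 40 + 39 + 38 + 37 + 36 + 35 + 34 + 33 + 32 + 31 + 30 + 29 + 28 + 27 + 26 + 25 + 24 + 23 + 22 + 21 + 20 + 19 + 18 + 17 + 16 + 15 + 14 + 13 + 12 + 11 + 10 + 9 + 8 + 7 + 6 + 5 + 4 + 3 + 2 + 1 + 0
= 2145

2145


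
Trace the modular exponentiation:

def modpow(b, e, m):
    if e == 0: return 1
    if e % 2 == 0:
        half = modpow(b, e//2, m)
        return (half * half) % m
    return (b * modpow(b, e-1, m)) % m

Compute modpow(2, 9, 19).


modpow(2, 9, 19): e is odd, compute modpow(2, 8, 19)
  modpow(2, 8, 19): e is even, compute modpow(2, 4, 19)
    modpow(2, 4, 19): e is even, compute modpow(2, 2, 19)
      modpow(2, 2, 19): e is even, compute modpow(2, 1, 19)
        modpow(2, 1, 19): e is odd, compute modpow(2, 0, 19)
          modpow(2, 0, 19) = 1
        (2 * 1) % 19 = 2
      half=2, (2*2) % 19 = 4
    half=4, (4*4) % 19 = 16
  half=16, (16*16) % 19 = 9
(2 * 9) % 19 = 18

18


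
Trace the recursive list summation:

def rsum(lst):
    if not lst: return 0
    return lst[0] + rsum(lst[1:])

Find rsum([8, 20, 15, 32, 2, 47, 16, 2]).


rsum([8, 20, 15, 32, 2, 47, 16, 2]) = 8 + rsum([20, 15, 32, 2, 47, 16, 2])
rsum([20, 15, 32, 2, 47, 16, 2]) = 20 + rsum([15, 32, 2, 47, 16, 2])
rsum([15, 32, 2, 47, 16, 2]) = 15 + rsum([32, 2, 47, 16, 2])
rsum([32, 2, 47, 16, 2]) = 32 + rsum([2, 47, 16, 2])
rsum([2, 47, 16, 2]) = 2 + rsum([47, 16, 2])
rsum([47, 16, 2]) = 47 + rsum([16, 2])
rsum([16, 2]) = 16 + rsum([2])
rsum([2]) = 2 + rsum([])
rsum([]) = 0  (base case)
Total: 8 + 20 + 15 + 32 + 2 + 47 + 16 + 2 + 0 = 142

142


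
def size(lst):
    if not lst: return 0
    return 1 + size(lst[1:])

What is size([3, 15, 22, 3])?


size([3, 15, 22, 3]) = 1 + size([15, 22, 3])
size([15, 22, 3]) = 1 + size([22, 3])
size([22, 3]) = 1 + size([3])
size([3]) = 1 + size([])
size([]) = 0  (base case)
Unwinding: 1 + 1 + 1 + 1 + 0 = 4

4


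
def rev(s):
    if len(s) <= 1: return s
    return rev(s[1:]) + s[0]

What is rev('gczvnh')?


rev('gczvnh') = rev('czvnh') + 'g'
rev('czvnh') = rev('zvnh') + 'c'
rev('zvnh') = rev('vnh') + 'z'
rev('vnh') = rev('nh') + 'v'
rev('nh') = rev('h') + 'n'
rev('h') = 'h'  (base case)
Concatenating: 'h' + 'n' + 'v' + 'z' + 'c' + 'g' = 'hnvzcg'

hnvzcg


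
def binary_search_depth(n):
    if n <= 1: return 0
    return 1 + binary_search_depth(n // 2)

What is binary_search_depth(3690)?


3690 / 2 = 1845
1845 / 2 = 922
922 / 2 = 461
461 / 2 = 230
230 / 2 = 115
115 / 2 = 57
57 / 2 = 28
28 / 2 = 14
14 / 2 = 7
7 / 2 = 3
3 / 2 = 1
Reached 1 after 11 halvings

11


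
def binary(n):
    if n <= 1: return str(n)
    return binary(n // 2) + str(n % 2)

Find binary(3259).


binary(3259) = binary(1629) + '1'
binary(1629) = binary(814) + '1'
binary(814) = binary(407) + '0'
binary(407) = binary(203) + '1'
binary(203) = binary(101) + '1'
binary(101) = binary(50) + '1'
binary(50) = binary(25) + '0'
binary(25) = binary(12) + '1'
binary(12) = binary(6) + '0'
binary(6) = binary(3) + '0'
binary(3) = binary(1) + '1'
binary(1) = '1'  (base case)
Concatenating: '1' + '1' + '0' + '0' + '1' + '0' + '1' + '1' + '1' + '0' + '1' + '1' = '110010111011'

110010111011


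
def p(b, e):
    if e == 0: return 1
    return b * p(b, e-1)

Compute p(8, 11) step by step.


p(8, 11)
= 8 * p(8, 10)
= 8 * 8 * p(8, 9)
= 8 * 8 * 8 * p(8, 8)
= 8 * 8 * 8 * 8 * p(8, 7)
= 8 * 8 * 8 * 8 * 8 * p(8, 6)
= 8 * 8 * 8 * 8 * 8 * 8 * p(8, 5)
= 8 * 8 * 8 * 8 * 8 * 8 * 8 * p(8, 4)
= 8 * 8 * 8 * 8 * 8 * 8 * 8 * 8 * p(8, 3)
= 8 * 8 * 8 * 8 * 8 * 8 * 8 * 8 * 8 * p(8, 2)
= 8 * 8 * 8 * 8 * 8 * 8 * 8 * 8 * 8 * 8 * p(8, 1)
= 8 * 8 * 8 * 8 * 8 * 8 * 8 * 8 * 8 * 8 * 8 * p(8, 0)
= 8 * 8 * 8 * 8 * 8 * 8 * 8 * 8 * 8 * 8 * 8 * 1
= 8589934592

8589934592


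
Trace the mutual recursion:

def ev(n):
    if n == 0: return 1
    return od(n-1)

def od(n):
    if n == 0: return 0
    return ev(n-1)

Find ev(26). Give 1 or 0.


ev(26) = od(25)
od(25) = ev(24)
ev(24) = od(23)
od(23) = ev(22)
ev(22) = od(21)
od(21) = ev(20)
ev(20) = od(19)
od(19) = ev(18)
ev(18) = od(17)
od(17) = ev(16)
ev(16) = od(15)
od(15) = ev(14)
ev(14) = od(13)
od(13) = ev(12)
ev(12) = od(11)
od(11) = ev(10)
ev(10) = od(9)
od(9) = ev(8)
ev(8) = od(7)
od(7) = ev(6)
ev(6) = od(5)
od(5) = ev(4)
ev(4) = od(3)
od(3) = ev(2)
ev(2) = od(1)
od(1) = ev(0)
ev(0) = 1  (base case)
Result: 1

1


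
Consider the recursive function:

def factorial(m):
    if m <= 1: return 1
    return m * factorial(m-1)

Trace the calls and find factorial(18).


factorial(18)
= 18 * factorial(17)
= 18 * 17 * factorial(16)
= 18 * 17 * 16 * factorial(15)
= 18 * 17 * 16 * 15 * factorial(14)
= 18 * 17 * 16 * 15 * 14 * factorial(13)
= 18 * 17 * 16 * 15 * 14 * 13 * factorial(12)
= 18 * 17 * 16 * 15 * 14 * 13 * 12 * factorial(11)
= 18 * 17 * 16 * 15 * 14 * 13 * 12 * 11 * factorial(10)
= 18 * 17 * 16 * 15 * 14 * 13 * 12 * 11 * 10 * factorial(9)
= 18 * 17 * 16 * 15 * 14 * 13 * 12 * 11 * 10 * 9 * factorial(8)
= 18 * 17 * 16 * 15 * 14 * 13 * 12 * 11 * 10 * 9 * 8 * factorial(7)
= 18 * 17 * 16 * 15 * 14 * 13 * 12 * 11 * 10 * 9 * 8 * 7 * factorial(6)
= 18 * 17 * 16 * 15 * 14 * 13 * 12 * 11 * 10 * 9 * 8 * 7 * 6 * factorial(5)
= 18 * 17 * 16 * 15 * 14 * 13 * 12 * 11 * 10 * 9 * 8 * 7 * 6 * 5 * factorial(4)
= 18 * 17 * 16 * 15 * 14 * 13 * 12 * 11 * 10 * 9 * 8 * 7 * 6 * 5 * 4 * factorial(3)
= 18 * 17 * 16 * 15 * 14 * 13 * 12 * 11 * 10 * 9 * 8 * 7 * 6 * 5 * 4 * 3 * factorial(2)
= 18 * 17 * 16 * 15 * 14 * 13 * 12 * 11 * 10 * 9 * 8 * 7 * 6 * 5 * 4 * 3 * 2 * factorial(1)
= 18 * 17 * 16 * 15 * 14 * 13 * 12 * 11 * 10 * 9 * 8 * 7 * 6 * 5 * 4 * 3 * 2 * 1
= 6402373705728000

6402373705728000
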